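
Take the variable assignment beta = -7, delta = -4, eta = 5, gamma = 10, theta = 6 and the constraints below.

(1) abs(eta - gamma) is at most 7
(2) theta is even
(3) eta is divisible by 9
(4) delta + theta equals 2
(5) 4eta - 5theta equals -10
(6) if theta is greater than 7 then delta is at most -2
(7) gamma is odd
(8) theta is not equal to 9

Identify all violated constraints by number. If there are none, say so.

Constraints 3 and 7 do not hold.

(1) abs(5 - 10) = 5; 5 ≤ 7 — holds.
(2) theta = 6 is even — holds.
(3) 5 = 9*0 + 5, so 9 does not divide 5 — does not hold.
(4) delta + theta = -4 + 6 = 2 — holds.
(5) 4eta - 5theta = 4(5) - 5(6) = -10 — holds.
(6) theta = 6, not > 7; antecedent false, conditional vacuously true — holds.
(7) gamma = 10 is even — does not hold.
(8) theta = 6, and 6 ≠ 9 — holds.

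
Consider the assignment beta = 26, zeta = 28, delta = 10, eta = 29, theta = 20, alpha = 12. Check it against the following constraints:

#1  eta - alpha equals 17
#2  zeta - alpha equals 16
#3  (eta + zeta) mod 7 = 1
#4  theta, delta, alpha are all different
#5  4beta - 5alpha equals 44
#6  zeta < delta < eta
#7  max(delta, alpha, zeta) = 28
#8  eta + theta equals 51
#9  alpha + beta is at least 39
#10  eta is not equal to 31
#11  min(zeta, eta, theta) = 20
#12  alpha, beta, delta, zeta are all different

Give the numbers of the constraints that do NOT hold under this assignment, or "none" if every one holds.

#1 eta - alpha = 29 - 12 = 17  true
#2 zeta - alpha = 28 - 12 = 16  true
#3 eta + zeta = 57; 57 mod 7 = 1  true
#4 values 20, 10, 12 are pairwise distinct  true
#5 4beta - 5alpha = 4(26) - 5(12) = 44  true
#6 values 28, 10, 29; zeta = 28 is not < delta = 10  false
#7 max(10, 12, 28) = 28  true
#8 eta + theta = 29 + 20 = 49, not 51  false
#9 alpha + beta = 12 + 26 = 38; 38 < 39, bound 39 not met  false
#10 eta = 29, and 29 ≠ 31  true
#11 min(28, 29, 20) = 20  true
#12 values 12, 26, 10, 28 are pairwise distinct  true

Constraints 6, 8, and 9 do not hold.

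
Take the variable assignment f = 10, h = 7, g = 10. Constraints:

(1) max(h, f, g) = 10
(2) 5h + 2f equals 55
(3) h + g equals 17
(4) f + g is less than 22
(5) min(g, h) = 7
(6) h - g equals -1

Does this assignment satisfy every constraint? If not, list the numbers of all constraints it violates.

(1) max(7, 10, 10) = 10 — holds.
(2) 5h + 2f = 5(7) + 2(10) = 55 — holds.
(3) h + g = 7 + 10 = 17 — holds.
(4) f + g = 10 + 10 = 20; 20 < 22 — holds.
(5) min(10, 7) = 7 — holds.
(6) h - g = 7 - 10 = -3, not -1 — does not hold.

Constraint 6 is violated.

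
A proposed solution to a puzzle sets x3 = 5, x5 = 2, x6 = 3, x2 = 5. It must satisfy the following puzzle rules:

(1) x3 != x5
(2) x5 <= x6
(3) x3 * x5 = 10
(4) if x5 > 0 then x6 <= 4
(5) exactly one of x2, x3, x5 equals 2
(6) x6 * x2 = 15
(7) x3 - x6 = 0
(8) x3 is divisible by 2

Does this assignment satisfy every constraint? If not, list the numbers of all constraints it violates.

Constraints 7 and 8 are violated.

(1) x3 = 5, x5 = 2; distinct  true
(2) x5 = 2, x6 = 3; 2 ≤ 3  true
(3) x3 * x5 = 5 * 2 = 10  true
(4) x5 = 2 > 0, so we need x6 ≤ 4; x6 = 3 ≤ 4  true
(5) x2=5, x3=5, x5=2; 1 of them equals 2  true
(6) x6 * x2 = 3 * 5 = 15  true
(7) x3 - x6 = 5 - 3 = 2, not 0  false
(8) 5 = 2*2 + 1, so 2 does not divide 5  false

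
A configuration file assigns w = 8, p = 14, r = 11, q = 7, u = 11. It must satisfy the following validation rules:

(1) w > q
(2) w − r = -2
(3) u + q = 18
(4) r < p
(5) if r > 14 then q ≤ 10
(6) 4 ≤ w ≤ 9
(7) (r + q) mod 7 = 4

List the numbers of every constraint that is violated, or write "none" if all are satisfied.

No — constraint 2 is not satisfied.

(1) w = 8, q = 7; 8 > 7 — satisfied.
(2) w − r = 8 − 11 = -3, not -2 — violated.
(3) u + q = 11 + 7 = 18 — satisfied.
(4) r = 11, p = 14; 11 < 14 — satisfied.
(5) r = 11, not > 14; antecedent false, conditional vacuously true — satisfied.
(6) w = 8 lies in [4, 9] — satisfied.
(7) r + q = 18; 18 mod 7 = 4 — satisfied.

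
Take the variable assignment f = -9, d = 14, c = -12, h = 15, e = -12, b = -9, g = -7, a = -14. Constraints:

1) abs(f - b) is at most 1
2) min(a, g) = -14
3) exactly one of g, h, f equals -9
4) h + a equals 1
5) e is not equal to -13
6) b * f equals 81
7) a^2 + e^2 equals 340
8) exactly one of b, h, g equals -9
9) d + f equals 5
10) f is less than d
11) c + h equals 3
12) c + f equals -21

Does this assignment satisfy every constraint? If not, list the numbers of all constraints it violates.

1) abs(-9 - (-9)) = 0; 0 ≤ 1 — OK.
2) min(-14, -7) = -14 — OK.
3) g=-7, h=15, f=-9; 1 of them equals -9 — OK.
4) h + a = 15 + (-14) = 1 — OK.
5) e = -12, and -12 ≠ -13 — OK.
6) b * f = -9 * (-9) = 81 — OK.
7) a^2 + e^2 = (-14)^2 + (-12)^2 = 196 + 144 = 340 — OK.
8) b=-9, h=15, g=-7; 1 of them equals -9 — OK.
9) d + f = 14 + (-9) = 5 — OK.
10) f = -9, d = 14; -9 < 14 — OK.
11) c + h = -12 + 15 = 3 — OK.
12) c + f = -12 + (-9) = -21 — OK.

The assignment satisfies every constraint.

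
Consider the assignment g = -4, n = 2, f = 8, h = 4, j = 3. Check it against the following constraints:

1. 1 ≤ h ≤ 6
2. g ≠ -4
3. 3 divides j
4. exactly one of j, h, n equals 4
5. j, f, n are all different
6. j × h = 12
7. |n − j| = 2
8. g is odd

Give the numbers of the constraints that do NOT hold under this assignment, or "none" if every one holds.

Constraints 2, 7, and 8 are violated.

1. h = 4 lies in [1, 6] — holds.
2. g = -4, but -4 is required to differ — does not hold.
3. 3 / 3 = 1, so 3 divides 3 — holds.
4. j=3, h=4, n=2; 1 of them equals 4 — holds.
5. values 3, 8, 2 are pairwise distinct — holds.
6. j × h = 3 × 4 = 12 — holds.
7. |2 − 3| = 1, not 2 — does not hold.
8. g = -4 is even — does not hold.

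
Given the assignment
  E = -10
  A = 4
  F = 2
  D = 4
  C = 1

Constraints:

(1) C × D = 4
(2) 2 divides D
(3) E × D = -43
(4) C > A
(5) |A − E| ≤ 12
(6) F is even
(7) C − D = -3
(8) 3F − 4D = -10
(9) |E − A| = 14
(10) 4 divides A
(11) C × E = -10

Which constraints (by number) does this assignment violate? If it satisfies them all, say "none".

The assignment fails constraints 3, 4, 5.

(1) C × D = 1 × 4 = 4 — satisfied.
(2) 4 / 2 = 2, so 2 divides 4 — satisfied.
(3) E × D = -10 × 4 = -40, not -43 — violated.
(4) C = 1, A = 4; 1 ≤ 4 (want >) — violated.
(5) |4 − (-10)| = 14; 14 > 12, exceeds bound 12 — violated.
(6) F = 2 is even — satisfied.
(7) C − D = 1 − 4 = -3 — satisfied.
(8) 3F − 4D = 3(2) − 4(4) = -10 — satisfied.
(9) |-10 − 4| = 14 — satisfied.
(10) 4 / 4 = 1, so 4 divides 4 — satisfied.
(11) C × E = 1 × (-10) = -10 — satisfied.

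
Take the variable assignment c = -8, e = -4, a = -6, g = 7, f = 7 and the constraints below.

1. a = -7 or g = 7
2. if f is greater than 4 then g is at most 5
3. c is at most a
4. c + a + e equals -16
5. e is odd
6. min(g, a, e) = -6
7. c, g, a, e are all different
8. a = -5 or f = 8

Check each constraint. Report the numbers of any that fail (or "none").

1. a = -6 ≠ -7, but g = 7 = 7 (second disjunct)  ✓
2. f = 7 > 4, so we need g ≤ 5; but g = 7 > 5  ✗
3. c = -8, a = -6; -8 ≤ -6  ✓
4. c + a + e = -8 + (-6) + (-4) = -18, not -16  ✗
5. e = -4 is even  ✗
6. min(7, -6, -4) = -6  ✓
7. values -8, 7, -6, -4 are pairwise distinct  ✓
8. a = -6 ≠ -5 and f = 7 ≠ 8; both disjuncts false  ✗

Violated: 2, 4, 5, and 8.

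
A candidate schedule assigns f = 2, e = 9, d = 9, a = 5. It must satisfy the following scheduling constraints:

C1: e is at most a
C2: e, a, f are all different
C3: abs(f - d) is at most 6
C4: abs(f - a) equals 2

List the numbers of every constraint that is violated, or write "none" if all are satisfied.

C1: e = 9, a = 5; 9 > 5 (want ≤) — does not hold.
C2: values 9, 5, 2 are pairwise distinct — holds.
C3: abs(2 - 9) = 7; 7 > 6, exceeds bound 6 — does not hold.
C4: abs(2 - 5) = 3, not 2 — does not hold.

Constraints 1, 3, and 4 are violated.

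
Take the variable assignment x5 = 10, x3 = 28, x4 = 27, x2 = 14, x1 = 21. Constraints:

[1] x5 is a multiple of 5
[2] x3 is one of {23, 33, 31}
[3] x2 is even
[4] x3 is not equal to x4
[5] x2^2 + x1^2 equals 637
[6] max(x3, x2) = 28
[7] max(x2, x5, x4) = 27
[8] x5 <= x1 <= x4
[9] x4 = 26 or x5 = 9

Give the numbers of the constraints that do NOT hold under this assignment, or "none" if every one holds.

[1] 10 / 5 = 2, so 5 divides 10 — holds.
[2] x3 = 28 is not in {23, 33, 31} — does not hold.
[3] x2 = 14 is even — holds.
[4] x3 = 28, x4 = 27; distinct — holds.
[5] x2^2 + x1^2 = 14^2 + 21^2 = 196 + 441 = 637 — holds.
[6] max(28, 14) = 28 — holds.
[7] max(14, 10, 27) = 27 — holds.
[8] values 10 <= 21 <= 27 — holds.
[9] x4 = 27 ≠ 26 and x5 = 10 ≠ 9; both disjuncts false — does not hold.

No — constraints 2 and 9 are not satisfied.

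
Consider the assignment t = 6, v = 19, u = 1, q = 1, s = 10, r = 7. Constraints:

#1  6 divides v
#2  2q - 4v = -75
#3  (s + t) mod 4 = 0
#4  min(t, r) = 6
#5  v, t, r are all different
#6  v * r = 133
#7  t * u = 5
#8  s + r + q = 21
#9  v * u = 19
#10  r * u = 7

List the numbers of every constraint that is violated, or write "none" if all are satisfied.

#1 19 = 6*3 + 1, so 6 does not divide 19 — does not hold.
#2 2q - 4v = 2(1) - 4(19) = -74, not -75 — does not hold.
#3 s + t = 16; 16 mod 4 = 0 — holds.
#4 min(6, 7) = 6 — holds.
#5 values 19, 6, 7 are pairwise distinct — holds.
#6 v * r = 19 * 7 = 133 — holds.
#7 t * u = 6 * 1 = 6, not 5 — does not hold.
#8 s + r + q = 10 + 7 + 1 = 18, not 21 — does not hold.
#9 v * u = 19 * 1 = 19 — holds.
#10 r * u = 7 * 1 = 7 — holds.

Constraints 1, 2, 7, and 8 do not hold.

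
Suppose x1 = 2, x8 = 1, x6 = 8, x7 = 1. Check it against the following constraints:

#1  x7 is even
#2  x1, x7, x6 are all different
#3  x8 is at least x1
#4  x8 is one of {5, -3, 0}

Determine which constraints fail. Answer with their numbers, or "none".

#1 x7 = 1 is odd — violated.
#2 values 2, 1, 8 are pairwise distinct — satisfied.
#3 x8 = 1, x1 = 2; 1 < 2 (want ≥) — violated.
#4 x8 = 1 is not in {5, -3, 0} — violated.

Constraints 1, 3, and 4 are violated.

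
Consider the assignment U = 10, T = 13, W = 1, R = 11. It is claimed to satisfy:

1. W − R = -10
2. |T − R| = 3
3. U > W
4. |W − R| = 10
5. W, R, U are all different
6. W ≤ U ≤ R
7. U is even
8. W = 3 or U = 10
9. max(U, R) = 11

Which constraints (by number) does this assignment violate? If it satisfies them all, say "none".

No — constraint 2 is not satisfied.

1. W − R = 1 − 11 = -10 — holds.
2. |13 − 11| = 2, not 3 — does not hold.
3. U = 10, W = 1; 10 > 1 — holds.
4. |1 − 11| = 10 — holds.
5. values 1, 11, 10 are pairwise distinct — holds.
6. values 1 ≤ 10 ≤ 11 — holds.
7. U = 10 is even — holds.
8. W = 1 ≠ 3, but U = 10 = 10 (second disjunct) — holds.
9. max(10, 11) = 11 — holds.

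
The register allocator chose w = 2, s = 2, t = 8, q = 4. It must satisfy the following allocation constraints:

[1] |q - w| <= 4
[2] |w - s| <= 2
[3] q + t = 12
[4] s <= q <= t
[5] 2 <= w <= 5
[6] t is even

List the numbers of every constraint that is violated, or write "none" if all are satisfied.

[1] |4 - 2| = 2; 2 ≤ 4  OK
[2] |2 - 2| = 0; 0 ≤ 2  OK
[3] q + t = 4 + 8 = 12  OK
[4] values 2 <= 4 <= 8  OK
[5] w = 2 lies in [2, 5]  OK
[6] t = 8 is even  OK

None — every constraint holds.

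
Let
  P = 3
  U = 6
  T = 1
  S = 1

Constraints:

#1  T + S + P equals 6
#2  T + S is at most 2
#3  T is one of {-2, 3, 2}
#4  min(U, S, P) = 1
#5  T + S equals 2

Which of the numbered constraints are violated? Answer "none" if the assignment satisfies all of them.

#1 T + S + P = 1 + 1 + 3 = 5, not 6 — violated.
#2 T + S = 1 + 1 = 2; 2 ≤ 2 — satisfied.
#3 T = 1 is not in {-2, 3, 2} — violated.
#4 min(6, 1, 3) = 1 — satisfied.
#5 T + S = 1 + 1 = 2 — satisfied.

Constraints 1 and 3 are violated.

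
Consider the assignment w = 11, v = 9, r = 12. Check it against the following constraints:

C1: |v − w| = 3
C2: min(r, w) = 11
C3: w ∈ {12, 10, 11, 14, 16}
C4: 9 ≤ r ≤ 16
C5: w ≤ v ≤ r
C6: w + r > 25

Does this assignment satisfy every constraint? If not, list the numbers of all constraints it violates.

Constraints 1, 5, 6 do not hold.

C1: |9 − 11| = 2, not 3  ✘
C2: min(12, 11) = 11  ✔
C3: w = 11 is in {12, 10, 11, 14, 16}  ✔
C4: r = 12 lies in [9, 16]  ✔
C5: values 11, 9, 12; w = 11 is not ≤ v = 9  ✘
C6: w + r = 11 + 12 = 23; 23 ≤ 25, bound 25 not met  ✘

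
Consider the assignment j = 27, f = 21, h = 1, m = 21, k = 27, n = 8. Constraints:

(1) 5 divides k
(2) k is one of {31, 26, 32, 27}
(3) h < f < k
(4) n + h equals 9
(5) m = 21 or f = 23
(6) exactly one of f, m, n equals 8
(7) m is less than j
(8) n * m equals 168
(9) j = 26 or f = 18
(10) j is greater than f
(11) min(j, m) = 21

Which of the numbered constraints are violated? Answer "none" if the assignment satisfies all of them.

(1) 27 = 5*5 + 2, so 5 does not divide 27 — does not hold.
(2) k = 27 is in {31, 26, 32, 27} — holds.
(3) values 1 < 21 < 27 — holds.
(4) n + h = 8 + 1 = 9 — holds.
(5) m = 21 = 21 (first disjunct) — holds.
(6) f=21, m=21, n=8; 1 of them equals 8 — holds.
(7) m = 21, j = 27; 21 < 27 — holds.
(8) n * m = 8 * 21 = 168 — holds.
(9) j = 27 ≠ 26 and f = 21 ≠ 18; both disjuncts false — does not hold.
(10) j = 27, f = 21; 27 > 21 — holds.
(11) min(27, 21) = 21 — holds.

The assignment fails constraints 1 and 9.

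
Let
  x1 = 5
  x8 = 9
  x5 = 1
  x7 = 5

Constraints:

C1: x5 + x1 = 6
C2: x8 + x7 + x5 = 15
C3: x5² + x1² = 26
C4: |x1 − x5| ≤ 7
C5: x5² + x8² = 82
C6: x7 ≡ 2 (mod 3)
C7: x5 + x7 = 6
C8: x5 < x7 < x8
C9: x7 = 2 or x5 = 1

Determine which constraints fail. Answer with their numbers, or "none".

C1: x5 + x1 = 1 + 5 = 6  holds
C2: x8 + x7 + x5 = 9 + 5 + 1 = 15  holds
C3: x5² + x1² = 1² + 5² = 1 + 25 = 26  holds
C4: |5 − 1| = 4; 4 ≤ 7  holds
C5: x5² + x8² = 1² + 9² = 1 + 81 = 82  holds
C6: 5 mod 3 = 2  holds
C7: x5 + x7 = 1 + 5 = 6  holds
C8: values 1 < 5 < 9  holds
C9: x7 = 5 ≠ 2, but x5 = 1 = 1 (second disjunct)  holds

None — every constraint holds.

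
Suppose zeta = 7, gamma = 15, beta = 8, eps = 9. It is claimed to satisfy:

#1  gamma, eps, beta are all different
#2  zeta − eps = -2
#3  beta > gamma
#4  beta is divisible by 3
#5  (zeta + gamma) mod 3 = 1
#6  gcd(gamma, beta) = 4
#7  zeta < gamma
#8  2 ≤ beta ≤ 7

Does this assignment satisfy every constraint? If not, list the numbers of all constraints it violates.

#1 values 15, 9, 8 are pairwise distinct — holds.
#2 zeta − eps = 7 − 9 = -2 — holds.
#3 beta = 8, gamma = 15; 8 ≤ 15 (want >) — fails.
#4 8 = 3×2 + 2, so 3 does not divide 8 — fails.
#5 zeta + gamma = 22; 22 mod 3 = 1 — holds.
#6 gcd(15, 8) = 1, not 4 — fails.
#7 zeta = 7, gamma = 15; 7 < 15 — holds.
#8 beta = 8 is outside [2, 7] — fails.

Constraints 3, 4, 6, 8 are violated.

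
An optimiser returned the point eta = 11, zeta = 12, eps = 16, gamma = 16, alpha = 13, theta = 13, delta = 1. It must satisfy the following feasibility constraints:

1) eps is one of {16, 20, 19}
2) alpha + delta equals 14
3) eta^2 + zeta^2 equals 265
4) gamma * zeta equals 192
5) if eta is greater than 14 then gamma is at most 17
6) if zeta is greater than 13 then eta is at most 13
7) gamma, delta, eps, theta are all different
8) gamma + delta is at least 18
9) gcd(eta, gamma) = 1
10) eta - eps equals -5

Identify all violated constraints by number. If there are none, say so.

1) eps = 16 is in {16, 20, 19} — holds.
2) alpha + delta = 13 + 1 = 14 — holds.
3) eta^2 + zeta^2 = 11^2 + 12^2 = 121 + 144 = 265 — holds.
4) gamma * zeta = 16 * 12 = 192 — holds.
5) eta = 11, not > 14; antecedent false, conditional vacuously true — holds.
6) zeta = 12, not > 13; antecedent false, conditional vacuously true — holds.
7) gamma = eps = 16, not all different — fails.
8) gamma + delta = 16 + 1 = 17; 17 < 18, bound 18 not met — fails.
9) gcd(11, 16) = 1 — holds.
10) eta - eps = 11 - 16 = -5 — holds.

No — constraints 7 and 8 are not satisfied.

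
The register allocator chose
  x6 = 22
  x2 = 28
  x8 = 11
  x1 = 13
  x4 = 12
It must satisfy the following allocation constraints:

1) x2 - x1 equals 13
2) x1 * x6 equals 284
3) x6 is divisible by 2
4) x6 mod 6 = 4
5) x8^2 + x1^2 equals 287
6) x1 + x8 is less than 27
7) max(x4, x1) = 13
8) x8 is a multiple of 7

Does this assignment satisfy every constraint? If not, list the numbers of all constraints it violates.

1) x2 - x1 = 28 - 13 = 15, not 13 — does not hold.
2) x1 * x6 = 13 * 22 = 286, not 284 — does not hold.
3) 22 / 2 = 11, so 2 divides 22 — holds.
4) 22 mod 6 = 4 — holds.
5) x8^2 + x1^2 = 11^2 + 13^2 = 121 + 169 = 290, not 287 — does not hold.
6) x1 + x8 = 13 + 11 = 24; 24 < 27 — holds.
7) max(12, 13) = 13 — holds.
8) 11 = 7*1 + 4, so 7 does not divide 11 — does not hold.

Violated: 1, 2, 5, 8.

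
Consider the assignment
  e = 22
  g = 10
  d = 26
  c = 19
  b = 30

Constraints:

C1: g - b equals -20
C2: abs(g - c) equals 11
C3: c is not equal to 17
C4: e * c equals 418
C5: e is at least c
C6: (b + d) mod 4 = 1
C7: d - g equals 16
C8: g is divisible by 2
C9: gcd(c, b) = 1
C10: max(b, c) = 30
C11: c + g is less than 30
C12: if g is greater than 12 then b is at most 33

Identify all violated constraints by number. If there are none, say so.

The assignment fails constraints 2 and 6.

C1: g - b = 10 - 30 = -20  true
C2: abs(10 - 19) = 9, not 11  false
C3: c = 19, and 19 ≠ 17  true
C4: e * c = 22 * 19 = 418  true
C5: e = 22, c = 19; 22 ≥ 19  true
C6: b + d = 56; 56 mod 4 = 0, not 1  false
C7: d - g = 26 - 10 = 16  true
C8: 10 / 2 = 5, so 2 divides 10  true
C9: gcd(19, 30) = 1  true
C10: max(30, 19) = 30  true
C11: c + g = 19 + 10 = 29; 29 < 30  true
C12: g = 10, not > 12; antecedent false, conditional vacuously true  true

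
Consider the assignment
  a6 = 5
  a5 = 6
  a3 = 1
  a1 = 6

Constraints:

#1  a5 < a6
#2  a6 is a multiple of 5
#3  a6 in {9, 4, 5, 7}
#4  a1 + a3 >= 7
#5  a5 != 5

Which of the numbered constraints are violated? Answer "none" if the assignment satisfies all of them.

Violated: 1.

#1 a5 = 6, a6 = 5; 6 ≥ 5 (want <) — violated.
#2 5 / 5 = 1, so 5 divides 5 — OK.
#3 a6 = 5 is in {9, 4, 5, 7} — OK.
#4 a1 + a3 = 6 + 1 = 7; 7 ≥ 7 — OK.
#5 a5 = 6, and 6 ≠ 5 — OK.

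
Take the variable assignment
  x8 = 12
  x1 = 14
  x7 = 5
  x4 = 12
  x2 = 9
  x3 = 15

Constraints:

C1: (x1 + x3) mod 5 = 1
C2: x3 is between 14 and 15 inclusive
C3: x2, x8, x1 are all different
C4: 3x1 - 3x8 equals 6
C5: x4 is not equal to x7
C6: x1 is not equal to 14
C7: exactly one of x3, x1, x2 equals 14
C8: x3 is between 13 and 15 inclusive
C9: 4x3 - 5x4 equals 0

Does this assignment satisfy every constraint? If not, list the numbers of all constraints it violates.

C1: x1 + x3 = 29; 29 mod 5 = 4, not 1  false
C2: x3 = 15 lies in [14, 15]  true
C3: values 9, 12, 14 are pairwise distinct  true
C4: 3x1 - 3x8 = 3(14) - 3(12) = 6  true
C5: x4 = 12, x7 = 5; distinct  true
C6: x1 = 14, but 14 is required to differ  false
C7: x3=15, x1=14, x2=9; 1 of them equals 14  true
C8: x3 = 15 lies in [13, 15]  true
C9: 4x3 - 5x4 = 4(15) - 5(12) = 0  true

Constraints 1, 6 do not hold.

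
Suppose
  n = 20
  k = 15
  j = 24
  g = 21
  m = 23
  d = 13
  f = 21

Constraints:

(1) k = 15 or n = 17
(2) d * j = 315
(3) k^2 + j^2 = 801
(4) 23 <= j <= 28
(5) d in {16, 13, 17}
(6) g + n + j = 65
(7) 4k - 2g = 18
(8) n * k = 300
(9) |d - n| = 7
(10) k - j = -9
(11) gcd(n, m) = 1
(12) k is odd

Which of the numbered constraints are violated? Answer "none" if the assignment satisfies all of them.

Constraint 2 is violated.

(1) k = 15 = 15 (first disjunct) — satisfied.
(2) d * j = 13 * 24 = 312, not 315 — violated.
(3) k^2 + j^2 = 15^2 + 24^2 = 225 + 576 = 801 — satisfied.
(4) j = 24 lies in [23, 28] — satisfied.
(5) d = 13 is in {16, 13, 17} — satisfied.
(6) g + n + j = 21 + 20 + 24 = 65 — satisfied.
(7) 4k - 2g = 4(15) - 2(21) = 18 — satisfied.
(8) n * k = 20 * 15 = 300 — satisfied.
(9) |13 - 20| = 7 — satisfied.
(10) k - j = 15 - 24 = -9 — satisfied.
(11) gcd(20, 23) = 1 — satisfied.
(12) k = 15 is odd — satisfied.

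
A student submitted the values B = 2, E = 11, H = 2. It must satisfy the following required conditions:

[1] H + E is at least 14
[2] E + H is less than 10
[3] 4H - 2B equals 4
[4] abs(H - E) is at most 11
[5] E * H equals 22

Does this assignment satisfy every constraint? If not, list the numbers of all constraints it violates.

[1] H + E = 2 + 11 = 13; 13 < 14, bound 14 not met  ✘
[2] E + H = 11 + 2 = 13; 13 ≥ 10, bound 10 not met  ✘
[3] 4H - 2B = 4(2) - 2(2) = 4  ✔
[4] abs(2 - 11) = 9; 9 ≤ 11  ✔
[5] E * H = 11 * 2 = 22  ✔

Violated: 1, 2.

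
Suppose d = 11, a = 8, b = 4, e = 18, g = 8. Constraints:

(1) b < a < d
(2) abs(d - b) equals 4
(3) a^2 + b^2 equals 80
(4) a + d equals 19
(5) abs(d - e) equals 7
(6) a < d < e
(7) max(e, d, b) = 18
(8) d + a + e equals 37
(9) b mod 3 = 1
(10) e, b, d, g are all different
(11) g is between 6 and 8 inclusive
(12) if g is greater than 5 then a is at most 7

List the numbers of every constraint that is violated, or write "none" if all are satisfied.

The assignment fails constraints 2 and 12.

(1) values 4 < 8 < 11  holds
(2) abs(11 - 4) = 7, not 4  fails
(3) a^2 + b^2 = 8^2 + 4^2 = 64 + 16 = 80  holds
(4) a + d = 8 + 11 = 19  holds
(5) abs(11 - 18) = 7  holds
(6) values 8 < 11 < 18  holds
(7) max(18, 11, 4) = 18  holds
(8) d + a + e = 11 + 8 + 18 = 37  holds
(9) 4 mod 3 = 1  holds
(10) values 18, 4, 11, 8 are pairwise distinct  holds
(11) g = 8 lies in [6, 8]  holds
(12) g = 8 > 5, so we need a ≤ 7; but a = 8 > 7  fails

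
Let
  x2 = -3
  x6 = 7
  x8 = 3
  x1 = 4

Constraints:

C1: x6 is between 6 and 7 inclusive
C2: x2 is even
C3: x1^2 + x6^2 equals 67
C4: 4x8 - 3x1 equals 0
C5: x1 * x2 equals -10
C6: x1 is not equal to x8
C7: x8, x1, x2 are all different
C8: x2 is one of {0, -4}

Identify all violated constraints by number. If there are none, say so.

Constraints 2, 3, 5, and 8 do not hold.

C1: x6 = 7 lies in [6, 7] — holds.
C2: x2 = -3 is odd — fails.
C3: x1^2 + x6^2 = 4^2 + 7^2 = 16 + 49 = 65, not 67 — fails.
C4: 4x8 - 3x1 = 4(3) - 3(4) = 0 — holds.
C5: x1 * x2 = 4 * (-3) = -12, not -10 — fails.
C6: x1 = 4, x8 = 3; distinct — holds.
C7: values 3, 4, -3 are pairwise distinct — holds.
C8: x2 = -3 is not in {0, -4} — fails.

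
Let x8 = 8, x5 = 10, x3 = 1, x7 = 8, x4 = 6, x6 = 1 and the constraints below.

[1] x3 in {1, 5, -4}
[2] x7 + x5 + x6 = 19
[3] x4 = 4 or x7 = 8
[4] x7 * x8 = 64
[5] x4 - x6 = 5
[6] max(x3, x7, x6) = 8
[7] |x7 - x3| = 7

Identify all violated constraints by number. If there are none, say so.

The assignment satisfies every constraint.

[1] x3 = 1 is in {1, 5, -4} — holds.
[2] x7 + x5 + x6 = 8 + 10 + 1 = 19 — holds.
[3] x4 = 6 ≠ 4, but x7 = 8 = 8 (second disjunct) — holds.
[4] x7 * x8 = 8 * 8 = 64 — holds.
[5] x4 - x6 = 6 - 1 = 5 — holds.
[6] max(1, 8, 1) = 8 — holds.
[7] |8 - 1| = 7 — holds.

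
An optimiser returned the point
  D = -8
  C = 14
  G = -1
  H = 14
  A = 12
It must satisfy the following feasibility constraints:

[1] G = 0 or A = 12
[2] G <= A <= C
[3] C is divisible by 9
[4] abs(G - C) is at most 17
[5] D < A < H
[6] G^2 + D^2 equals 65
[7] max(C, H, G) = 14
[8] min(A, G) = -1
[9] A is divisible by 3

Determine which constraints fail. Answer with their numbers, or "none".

[1] G = -1 ≠ 0, but A = 12 = 12 (second disjunct)  holds
[2] values -1 <= 12 <= 14  holds
[3] 14 = 9*1 + 5, so 9 does not divide 14  fails
[4] abs(-1 - 14) = 15; 15 ≤ 17  holds
[5] values -8 < 12 < 14  holds
[6] G^2 + D^2 = (-1)^2 + (-8)^2 = 1 + 64 = 65  holds
[7] max(14, 14, -1) = 14  holds
[8] min(12, -1) = -1  holds
[9] 12 / 3 = 4, so 3 divides 12  holds

The assignment fails constraint 3.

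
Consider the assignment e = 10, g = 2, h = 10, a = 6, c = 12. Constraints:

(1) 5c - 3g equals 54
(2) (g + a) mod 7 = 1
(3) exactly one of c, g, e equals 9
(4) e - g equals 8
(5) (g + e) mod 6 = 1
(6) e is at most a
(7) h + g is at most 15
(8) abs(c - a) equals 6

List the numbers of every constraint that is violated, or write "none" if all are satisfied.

No — constraints 3, 5, and 6 are not satisfied.

(1) 5c - 3g = 5(12) - 3(2) = 54 — holds.
(2) g + a = 8; 8 mod 7 = 1 — holds.
(3) c=12, g=2, e=10; 0 of them equal 9, not exactly one — does not hold.
(4) e - g = 10 - 2 = 8 — holds.
(5) g + e = 12; 12 mod 6 = 0, not 1 — does not hold.
(6) e = 10, a = 6; 10 > 6 (want ≤) — does not hold.
(7) h + g = 10 + 2 = 12; 12 ≤ 15 — holds.
(8) abs(12 - 6) = 6 — holds.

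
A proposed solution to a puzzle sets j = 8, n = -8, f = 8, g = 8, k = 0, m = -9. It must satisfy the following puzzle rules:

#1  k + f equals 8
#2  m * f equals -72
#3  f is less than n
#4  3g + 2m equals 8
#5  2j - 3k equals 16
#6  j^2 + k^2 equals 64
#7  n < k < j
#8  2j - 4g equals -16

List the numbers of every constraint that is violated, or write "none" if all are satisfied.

#1 k + f = 0 + 8 = 8 — holds.
#2 m * f = -9 * 8 = -72 — holds.
#3 f = 8, n = -8; 8 ≥ -8 (want <) — fails.
#4 3g + 2m = 3(8) + 2(-9) = 6, not 8 — fails.
#5 2j - 3k = 2(8) - 3(0) = 16 — holds.
#6 j^2 + k^2 = 8^2 + 0^2 = 64 + 0 = 64 — holds.
#7 values -8 < 0 < 8 — holds.
#8 2j - 4g = 2(8) - 4(8) = -16 — holds.

Constraints 3, 4 are violated.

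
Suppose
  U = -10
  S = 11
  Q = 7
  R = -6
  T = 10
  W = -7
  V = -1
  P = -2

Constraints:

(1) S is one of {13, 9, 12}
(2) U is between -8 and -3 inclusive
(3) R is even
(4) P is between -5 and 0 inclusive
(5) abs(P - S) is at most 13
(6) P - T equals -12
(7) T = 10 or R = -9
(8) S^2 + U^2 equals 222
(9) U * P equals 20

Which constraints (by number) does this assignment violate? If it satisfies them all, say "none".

Violated: 1, 2, 8.

(1) S = 11 is not in {13, 9, 12}  FAIL
(2) U = -10 is outside [-8, -3]  FAIL
(3) R = -6 is even  OK
(4) P = -2 lies in [-5, 0]  OK
(5) abs(-2 - 11) = 13; 13 ≤ 13  OK
(6) P - T = -2 - 10 = -12  OK
(7) T = 10 = 10 (first disjunct)  OK
(8) S^2 + U^2 = 11^2 + (-10)^2 = 121 + 100 = 221, not 222  FAIL
(9) U * P = -10 * (-2) = 20  OK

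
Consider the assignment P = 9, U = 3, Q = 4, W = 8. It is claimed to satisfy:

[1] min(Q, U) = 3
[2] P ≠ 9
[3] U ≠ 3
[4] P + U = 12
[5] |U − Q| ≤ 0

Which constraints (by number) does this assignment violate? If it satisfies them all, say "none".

[1] min(4, 3) = 3  yes
[2] P = 9, but 9 is required to differ  no
[3] U = 3, but 3 is required to differ  no
[4] P + U = 9 + 3 = 12  yes
[5] |3 − 4| = 1; 1 > 0, exceeds bound 0  no

Constraints 2, 3, and 5 do not hold.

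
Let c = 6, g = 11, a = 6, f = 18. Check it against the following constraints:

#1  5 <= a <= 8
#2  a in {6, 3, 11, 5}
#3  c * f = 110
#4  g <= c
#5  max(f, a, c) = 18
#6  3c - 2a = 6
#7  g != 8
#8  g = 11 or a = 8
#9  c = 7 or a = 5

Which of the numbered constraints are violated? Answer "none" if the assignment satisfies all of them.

The assignment fails constraints 3, 4, and 9.

#1 a = 6 lies in [5, 8]  yes
#2 a = 6 is in {6, 3, 11, 5}  yes
#3 c * f = 6 * 18 = 108, not 110  no
#4 g = 11, c = 6; 11 > 6 (want ≤)  no
#5 max(18, 6, 6) = 18  yes
#6 3c - 2a = 3(6) - 2(6) = 6  yes
#7 g = 11, and 11 ≠ 8  yes
#8 g = 11 = 11 (first disjunct)  yes
#9 c = 6 ≠ 7 and a = 6 ≠ 5; both disjuncts false  no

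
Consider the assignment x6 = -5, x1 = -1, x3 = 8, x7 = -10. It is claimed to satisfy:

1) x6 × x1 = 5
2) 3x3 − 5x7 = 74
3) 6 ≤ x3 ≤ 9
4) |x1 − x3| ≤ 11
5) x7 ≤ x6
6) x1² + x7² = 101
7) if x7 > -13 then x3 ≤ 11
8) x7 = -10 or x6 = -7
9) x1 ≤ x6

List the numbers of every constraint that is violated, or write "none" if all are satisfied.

1) x6 × x1 = -5 × (-1) = 5 — holds.
2) 3x3 − 5x7 = 3(8) − 5(-10) = 74 — holds.
3) x3 = 8 lies in [6, 9] — holds.
4) |-1 − 8| = 9; 9 ≤ 11 — holds.
5) x7 = -10, x6 = -5; -10 ≤ -5 — holds.
6) x1² + x7² = (-1)² + (-10)² = 1 + 100 = 101 — holds.
7) x7 = -10 > -13, so we need x3 ≤ 11; x3 = 8 ≤ 11 — holds.
8) x7 = -10 = -10 (first disjunct) — holds.
9) x1 = -1, x6 = -5; -1 > -5 (want ≤) — fails.

The assignment fails constraint 9.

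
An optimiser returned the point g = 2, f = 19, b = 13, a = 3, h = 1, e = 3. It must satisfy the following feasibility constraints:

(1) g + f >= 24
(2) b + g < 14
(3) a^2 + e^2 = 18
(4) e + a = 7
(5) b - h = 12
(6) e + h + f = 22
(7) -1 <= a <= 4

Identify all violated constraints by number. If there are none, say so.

(1) g + f = 2 + 19 = 21; 21 < 24, bound 24 not met — fails.
(2) b + g = 13 + 2 = 15; 15 ≥ 14, bound 14 not met — fails.
(3) a^2 + e^2 = 3^2 + 3^2 = 9 + 9 = 18 — holds.
(4) e + a = 3 + 3 = 6, not 7 — fails.
(5) b - h = 13 - 1 = 12 — holds.
(6) e + h + f = 3 + 1 + 19 = 23, not 22 — fails.
(7) a = 3 lies in [-1, 4] — holds.

Constraints 1, 2, 4, and 6 do not hold.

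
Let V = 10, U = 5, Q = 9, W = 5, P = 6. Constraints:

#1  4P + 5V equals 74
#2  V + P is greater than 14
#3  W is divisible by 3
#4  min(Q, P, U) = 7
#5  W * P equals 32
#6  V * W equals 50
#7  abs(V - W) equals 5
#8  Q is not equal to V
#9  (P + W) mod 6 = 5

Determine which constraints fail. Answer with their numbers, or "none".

Violated: 3, 4, 5.

#1 4P + 5V = 4(6) + 5(10) = 74  yes
#2 V + P = 10 + 6 = 16; 16 > 14  yes
#3 5 = 3*1 + 2, so 3 does not divide 5  no
#4 min(9, 6, 5) = 5, not 7  no
#5 W * P = 5 * 6 = 30, not 32  no
#6 V * W = 10 * 5 = 50  yes
#7 abs(10 - 5) = 5  yes
#8 Q = 9, V = 10; distinct  yes
#9 P + W = 11; 11 mod 6 = 5  yes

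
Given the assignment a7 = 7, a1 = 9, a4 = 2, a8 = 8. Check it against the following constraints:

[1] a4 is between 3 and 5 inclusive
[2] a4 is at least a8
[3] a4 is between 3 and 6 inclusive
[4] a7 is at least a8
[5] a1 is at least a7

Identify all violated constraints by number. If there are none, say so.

Constraints 1, 2, 3, 4 are violated.

[1] a4 = 2 is outside [3, 5] — violated.
[2] a4 = 2, a8 = 8; 2 < 8 (want ≥) — violated.
[3] a4 = 2 is outside [3, 6] — violated.
[4] a7 = 7, a8 = 8; 7 < 8 (want ≥) — violated.
[5] a1 = 9, a7 = 7; 9 ≥ 7 — OK.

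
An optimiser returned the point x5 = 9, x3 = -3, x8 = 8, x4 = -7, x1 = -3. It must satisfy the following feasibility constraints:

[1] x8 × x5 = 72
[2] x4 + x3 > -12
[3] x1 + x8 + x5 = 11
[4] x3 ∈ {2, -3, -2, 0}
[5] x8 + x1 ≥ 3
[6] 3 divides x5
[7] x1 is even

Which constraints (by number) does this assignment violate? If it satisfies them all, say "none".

[1] x8 × x5 = 8 × 9 = 72 — holds.
[2] x4 + x3 = -7 + (-3) = -10; -10 > -12 — holds.
[3] x1 + x8 + x5 = -3 + 8 + 9 = 14, not 11 — fails.
[4] x3 = -3 is in {2, -3, -2, 0} — holds.
[5] x8 + x1 = 8 + (-3) = 5; 5 ≥ 3 — holds.
[6] 9 / 3 = 3, so 3 divides 9 — holds.
[7] x1 = -3 is odd — fails.

Constraints 3, 7 do not hold.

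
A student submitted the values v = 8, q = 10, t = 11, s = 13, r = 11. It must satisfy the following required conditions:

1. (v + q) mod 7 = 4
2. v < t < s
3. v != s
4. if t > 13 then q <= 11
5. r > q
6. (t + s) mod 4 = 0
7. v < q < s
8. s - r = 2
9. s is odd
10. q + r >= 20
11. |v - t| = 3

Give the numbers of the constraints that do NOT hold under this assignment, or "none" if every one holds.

All constraints are satisfied.

1. v + q = 18; 18 mod 7 = 4  yes
2. values 8 < 11 < 13  yes
3. v = 8, s = 13; distinct  yes
4. t = 11, not > 13; antecedent false, conditional vacuously true  yes
5. r = 11, q = 10; 11 > 10  yes
6. t + s = 24; 24 mod 4 = 0  yes
7. values 8 < 10 < 13  yes
8. s - r = 13 - 11 = 2  yes
9. s = 13 is odd  yes
10. q + r = 10 + 11 = 21; 21 ≥ 20  yes
11. |8 - 11| = 3  yes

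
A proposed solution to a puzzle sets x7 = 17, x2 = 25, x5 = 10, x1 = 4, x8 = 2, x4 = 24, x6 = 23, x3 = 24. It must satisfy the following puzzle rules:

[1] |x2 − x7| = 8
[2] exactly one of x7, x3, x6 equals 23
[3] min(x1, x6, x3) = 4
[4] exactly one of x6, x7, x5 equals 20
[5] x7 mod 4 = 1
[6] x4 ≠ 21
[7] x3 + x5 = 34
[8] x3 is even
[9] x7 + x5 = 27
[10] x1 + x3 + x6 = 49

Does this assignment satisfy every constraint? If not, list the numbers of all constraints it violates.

[1] |25 − 17| = 8  ✓
[2] x7=17, x3=24, x6=23; 1 of them equals 23  ✓
[3] min(4, 23, 24) = 4  ✓
[4] x6=23, x7=17, x5=10; 0 of them equal 20, not exactly one  ✗
[5] 17 mod 4 = 1  ✓
[6] x4 = 24, and 24 ≠ 21  ✓
[7] x3 + x5 = 24 + 10 = 34  ✓
[8] x3 = 24 is even  ✓
[9] x7 + x5 = 17 + 10 = 27  ✓
[10] x1 + x3 + x6 = 4 + 24 + 23 = 51, not 49  ✗

Violated: 4 and 10.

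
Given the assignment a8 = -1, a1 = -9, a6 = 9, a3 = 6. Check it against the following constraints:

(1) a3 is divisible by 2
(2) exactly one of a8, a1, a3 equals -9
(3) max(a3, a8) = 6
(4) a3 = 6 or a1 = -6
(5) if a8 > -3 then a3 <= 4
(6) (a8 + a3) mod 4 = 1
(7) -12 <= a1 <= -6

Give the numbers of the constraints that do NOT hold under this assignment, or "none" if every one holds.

Violated: 5.

(1) 6 / 2 = 3, so 2 divides 6 — satisfied.
(2) a8=-1, a1=-9, a3=6; 1 of them equals -9 — satisfied.
(3) max(6, -1) = 6 — satisfied.
(4) a3 = 6 = 6 (first disjunct) — satisfied.
(5) a8 = -1 > -3, so we need a3 ≤ 4; but a3 = 6 > 4 — violated.
(6) a8 + a3 = 5; 5 mod 4 = 1 — satisfied.
(7) a1 = -9 lies in [-12, -6] — satisfied.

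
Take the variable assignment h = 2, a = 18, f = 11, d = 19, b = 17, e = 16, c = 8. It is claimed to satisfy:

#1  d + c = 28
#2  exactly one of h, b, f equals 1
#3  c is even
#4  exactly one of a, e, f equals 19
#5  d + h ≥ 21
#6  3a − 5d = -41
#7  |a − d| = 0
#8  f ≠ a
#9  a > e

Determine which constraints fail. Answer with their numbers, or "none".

#1 d + c = 19 + 8 = 27, not 28  false
#2 h=2, b=17, f=11; 0 of them equal 1, not exactly one  false
#3 c = 8 is even  true
#4 a=18, e=16, f=11; 0 of them equal 19, not exactly one  false
#5 d + h = 19 + 2 = 21; 21 ≥ 21  true
#6 3a − 5d = 3(18) − 5(19) = -41  true
#7 |18 − 19| = 1, not 0  false
#8 f = 11, a = 18; distinct  true
#9 a = 18, e = 16; 18 > 16  true

Violated: 1, 2, 4, 7.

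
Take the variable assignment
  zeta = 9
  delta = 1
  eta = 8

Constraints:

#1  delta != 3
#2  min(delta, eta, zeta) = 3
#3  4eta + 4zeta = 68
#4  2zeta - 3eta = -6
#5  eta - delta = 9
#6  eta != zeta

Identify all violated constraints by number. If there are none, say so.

The assignment fails constraints 2 and 5.

#1 delta = 1, and 1 ≠ 3  ✔
#2 min(1, 8, 9) = 1, not 3  ✘
#3 4eta + 4zeta = 4(8) + 4(9) = 68  ✔
#4 2zeta - 3eta = 2(9) - 3(8) = -6  ✔
#5 eta - delta = 8 - 1 = 7, not 9  ✘
#6 eta = 8, zeta = 9; distinct  ✔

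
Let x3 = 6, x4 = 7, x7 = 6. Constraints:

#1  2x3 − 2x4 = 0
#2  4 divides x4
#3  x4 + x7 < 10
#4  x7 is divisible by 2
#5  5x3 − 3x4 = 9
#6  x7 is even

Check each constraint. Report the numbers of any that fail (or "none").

#1 2x3 − 2x4 = 2(6) − 2(7) = -2, not 0  fails
#2 7 = 4×1 + 3, so 4 does not divide 7  fails
#3 x4 + x7 = 7 + 6 = 13; 13 ≥ 10, bound 10 not met  fails
#4 6 / 2 = 3, so 2 divides 6  holds
#5 5x3 − 3x4 = 5(6) − 3(7) = 9  holds
#6 x7 = 6 is even  holds

Constraints 1, 2, and 3 are violated.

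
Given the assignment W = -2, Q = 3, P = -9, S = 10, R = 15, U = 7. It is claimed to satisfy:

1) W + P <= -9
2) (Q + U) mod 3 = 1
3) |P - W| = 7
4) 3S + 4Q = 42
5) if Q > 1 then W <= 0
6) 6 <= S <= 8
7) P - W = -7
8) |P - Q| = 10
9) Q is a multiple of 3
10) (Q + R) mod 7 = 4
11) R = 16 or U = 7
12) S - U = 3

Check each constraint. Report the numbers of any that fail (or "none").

1) W + P = -2 + (-9) = -11; -11 ≤ -9 — satisfied.
2) Q + U = 10; 10 mod 3 = 1 — satisfied.
3) |-9 - (-2)| = 7 — satisfied.
4) 3S + 4Q = 3(10) + 4(3) = 42 — satisfied.
5) Q = 3 > 1, so we need W ≤ 0; W = -2 ≤ 0 — satisfied.
6) S = 10 is outside [6, 8] — violated.
7) P - W = -9 - (-2) = -7 — satisfied.
8) |-9 - 3| = 12, not 10 — violated.
9) 3 / 3 = 1, so 3 divides 3 — satisfied.
10) Q + R = 18; 18 mod 7 = 4 — satisfied.
11) R = 15 ≠ 16, but U = 7 = 7 (second disjunct) — satisfied.
12) S - U = 10 - 7 = 3 — satisfied.

No — constraints 6, 8 are not satisfied.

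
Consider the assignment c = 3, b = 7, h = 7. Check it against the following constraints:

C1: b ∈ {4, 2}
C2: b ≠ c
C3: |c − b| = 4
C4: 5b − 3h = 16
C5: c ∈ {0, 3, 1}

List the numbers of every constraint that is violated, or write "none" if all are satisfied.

Violated: 1 and 4.

C1: b = 7 is not in {4, 2}  ✗
C2: b = 7, c = 3; distinct  ✓
C3: |3 − 7| = 4  ✓
C4: 5b − 3h = 5(7) − 3(7) = 14, not 16  ✗
C5: c = 3 is in {0, 3, 1}  ✓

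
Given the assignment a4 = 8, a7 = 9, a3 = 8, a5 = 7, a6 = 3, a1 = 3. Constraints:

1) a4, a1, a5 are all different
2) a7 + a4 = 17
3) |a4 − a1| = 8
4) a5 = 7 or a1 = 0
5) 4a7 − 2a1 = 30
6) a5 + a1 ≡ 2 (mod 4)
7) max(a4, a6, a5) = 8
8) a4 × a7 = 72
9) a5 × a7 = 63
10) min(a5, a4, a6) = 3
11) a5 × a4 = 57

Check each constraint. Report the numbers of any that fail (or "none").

Constraints 3 and 11 are violated.

1) values 8, 3, 7 are pairwise distinct  holds
2) a7 + a4 = 9 + 8 = 17  holds
3) |8 − 3| = 5, not 8  fails
4) a5 = 7 = 7 (first disjunct)  holds
5) 4a7 − 2a1 = 4(9) − 2(3) = 30  holds
6) a5 + a1 = 10; 10 mod 4 = 2  holds
7) max(8, 3, 7) = 8  holds
8) a4 × a7 = 8 × 9 = 72  holds
9) a5 × a7 = 7 × 9 = 63  holds
10) min(7, 8, 3) = 3  holds
11) a5 × a4 = 7 × 8 = 56, not 57  fails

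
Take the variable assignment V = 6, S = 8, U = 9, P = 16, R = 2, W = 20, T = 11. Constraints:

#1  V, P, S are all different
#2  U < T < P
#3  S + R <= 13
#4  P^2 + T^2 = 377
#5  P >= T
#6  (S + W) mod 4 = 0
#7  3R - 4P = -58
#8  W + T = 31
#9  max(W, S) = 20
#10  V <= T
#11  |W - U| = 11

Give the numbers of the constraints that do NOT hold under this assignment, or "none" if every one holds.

#1 values 6, 16, 8 are pairwise distinct  yes
#2 values 9 < 11 < 16  yes
#3 S + R = 8 + 2 = 10; 10 ≤ 13  yes
#4 P^2 + T^2 = 16^2 + 11^2 = 256 + 121 = 377  yes
#5 P = 16, T = 11; 16 ≥ 11  yes
#6 S + W = 28; 28 mod 4 = 0  yes
#7 3R - 4P = 3(2) - 4(16) = -58  yes
#8 W + T = 20 + 11 = 31  yes
#9 max(20, 8) = 20  yes
#10 V = 6, T = 11; 6 ≤ 11  yes
#11 |20 - 9| = 11  yes

The assignment satisfies every constraint.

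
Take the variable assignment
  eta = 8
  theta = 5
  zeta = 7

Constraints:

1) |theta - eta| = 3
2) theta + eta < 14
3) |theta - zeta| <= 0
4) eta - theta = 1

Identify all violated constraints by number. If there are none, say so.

1) |5 - 8| = 3  ✔
2) theta + eta = 5 + 8 = 13; 13 < 14  ✔
3) |5 - 7| = 2; 2 > 0, exceeds bound 0  ✘
4) eta - theta = 8 - 5 = 3, not 1  ✘

Constraints 3, 4 are violated.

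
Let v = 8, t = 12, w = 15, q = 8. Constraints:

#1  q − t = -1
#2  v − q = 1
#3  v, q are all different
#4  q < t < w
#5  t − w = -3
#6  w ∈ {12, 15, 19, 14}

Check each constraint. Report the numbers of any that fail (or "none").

Constraints 1, 2, and 3 do not hold.

#1 q − t = 8 − 12 = -4, not -1 — violated.
#2 v − q = 8 − 8 = 0, not 1 — violated.
#3 v = q = 8, not all different — violated.
#4 values 8 < 12 < 15 — satisfied.
#5 t − w = 12 − 15 = -3 — satisfied.
#6 w = 15 is in {12, 15, 19, 14} — satisfied.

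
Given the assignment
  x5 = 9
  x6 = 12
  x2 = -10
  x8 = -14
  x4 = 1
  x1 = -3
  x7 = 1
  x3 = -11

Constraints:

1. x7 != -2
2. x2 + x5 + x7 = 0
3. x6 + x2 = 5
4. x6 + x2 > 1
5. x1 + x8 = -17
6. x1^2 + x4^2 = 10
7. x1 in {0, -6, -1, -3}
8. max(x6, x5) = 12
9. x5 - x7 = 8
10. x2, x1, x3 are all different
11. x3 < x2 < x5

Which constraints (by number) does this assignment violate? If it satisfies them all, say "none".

1. x7 = 1, and 1 ≠ -2  holds
2. x2 + x5 + x7 = -10 + 9 + 1 = 0  holds
3. x6 + x2 = 12 + (-10) = 2, not 5  fails
4. x6 + x2 = 12 + (-10) = 2; 2 > 1  holds
5. x1 + x8 = -3 + (-14) = -17  holds
6. x1^2 + x4^2 = (-3)^2 + 1^2 = 9 + 1 = 10  holds
7. x1 = -3 is in {0, -6, -1, -3}  holds
8. max(12, 9) = 12  holds
9. x5 - x7 = 9 - 1 = 8  holds
10. values -10, -3, -11 are pairwise distinct  holds
11. values -11 < -10 < 9  holds

No — constraint 3 is not satisfied.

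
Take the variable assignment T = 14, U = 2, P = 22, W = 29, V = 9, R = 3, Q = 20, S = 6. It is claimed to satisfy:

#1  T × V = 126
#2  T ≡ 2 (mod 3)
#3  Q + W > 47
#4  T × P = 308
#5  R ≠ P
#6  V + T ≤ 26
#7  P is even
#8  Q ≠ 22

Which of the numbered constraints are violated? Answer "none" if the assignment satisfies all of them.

Yes — all constraints hold.

#1 T × V = 14 × 9 = 126 — holds.
#2 14 mod 3 = 2 — holds.
#3 Q + W = 20 + 29 = 49; 49 > 47 — holds.
#4 T × P = 14 × 22 = 308 — holds.
#5 R = 3, P = 22; distinct — holds.
#6 V + T = 9 + 14 = 23; 23 ≤ 26 — holds.
#7 P = 22 is even — holds.
#8 Q = 20, and 20 ≠ 22 — holds.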